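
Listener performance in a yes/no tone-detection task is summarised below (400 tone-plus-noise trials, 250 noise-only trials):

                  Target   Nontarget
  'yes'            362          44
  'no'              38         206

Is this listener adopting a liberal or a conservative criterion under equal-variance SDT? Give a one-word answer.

liberal

z(H) = 1.311, z(FA) = -0.931
c = −½·(z(H) + z(FA)) = -0.190
c < 0 → liberal criterion (biased toward responding “yes”).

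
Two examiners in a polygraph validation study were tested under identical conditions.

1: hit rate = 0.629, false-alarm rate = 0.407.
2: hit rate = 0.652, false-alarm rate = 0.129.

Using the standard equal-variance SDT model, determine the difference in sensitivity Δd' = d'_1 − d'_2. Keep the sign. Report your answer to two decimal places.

Δd' = -0.96

1: z(0.629) = 0.329, z(0.407) = -0.235, d' = 0.564
2: z(0.652) = 0.391, z(0.129) = -1.131, d' = 1.522
Δd' = d'_1 − d'_2 = 0.564 − 1.522 = -0.958
2 has the higher sensitivity.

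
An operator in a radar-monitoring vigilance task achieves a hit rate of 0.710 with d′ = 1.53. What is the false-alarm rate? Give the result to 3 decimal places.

z(hit rate) = z(0.710) = 0.5534
z(FA) = z(H) − d' = 0.5534 − 1.53 = -0.9766
false-alarm rate = Φ(-0.9766) = 0.1644

false-alarm rate = 0.164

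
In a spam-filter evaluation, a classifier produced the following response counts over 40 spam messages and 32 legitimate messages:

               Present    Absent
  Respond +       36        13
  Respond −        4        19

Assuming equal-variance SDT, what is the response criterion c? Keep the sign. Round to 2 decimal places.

H = 36/40 = 0.9000
FA = 13/32 = 0.4062
Φ⁻¹(H) = 1.2816
Φ⁻¹(FA) = -0.2373
c = −½·[z(H) + z(FA)] = −0.5 × (1.2816 + (-0.2373)) = -0.52215
c < 0: the classifier has a liberal response bias.

c = -0.52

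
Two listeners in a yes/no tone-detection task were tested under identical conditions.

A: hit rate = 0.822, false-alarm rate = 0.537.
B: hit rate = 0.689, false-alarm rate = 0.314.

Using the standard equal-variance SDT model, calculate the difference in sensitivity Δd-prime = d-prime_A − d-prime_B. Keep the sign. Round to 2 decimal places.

A: z(0.822) = 0.923, z(0.537) = 0.093, d' = 0.830
B: z(0.689) = 0.493, z(0.314) = -0.485, d' = 0.978
Δd' = d'_A − d'_B = 0.830 − 0.978 = -0.148
B has the higher sensitivity.

Δd-prime = -0.15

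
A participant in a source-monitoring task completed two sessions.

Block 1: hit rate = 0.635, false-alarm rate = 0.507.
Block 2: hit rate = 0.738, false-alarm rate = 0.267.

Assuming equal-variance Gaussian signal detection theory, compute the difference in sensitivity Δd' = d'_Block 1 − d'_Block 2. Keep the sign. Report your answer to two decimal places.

Δd' = -0.93

Block 1: z(0.635) = 0.345, z(0.507) = 0.018, d' = 0.327
Block 2: z(0.738) = 0.637, z(0.267) = -0.622, d' = 1.259
Δd' = d'_Block 1 − d'_Block 2 = 0.327 − 1.259 = -0.932
Block 2 has the higher sensitivity.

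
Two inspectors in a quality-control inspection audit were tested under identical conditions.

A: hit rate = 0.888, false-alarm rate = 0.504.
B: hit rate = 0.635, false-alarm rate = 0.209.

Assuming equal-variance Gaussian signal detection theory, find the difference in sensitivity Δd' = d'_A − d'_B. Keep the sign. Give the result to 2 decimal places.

Δd' = 0.05

A: z(0.888) = 1.216, z(0.504) = 0.010, d' = 1.206
B: z(0.635) = 0.345, z(0.209) = -0.810, d' = 1.155
Δd' = d'_A − d'_B = 1.206 − 1.155 = 0.051
A has the higher sensitivity.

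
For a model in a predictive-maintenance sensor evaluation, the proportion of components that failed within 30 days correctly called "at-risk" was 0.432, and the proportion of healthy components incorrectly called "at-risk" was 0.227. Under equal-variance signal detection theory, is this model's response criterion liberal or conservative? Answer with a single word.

conservative

z(H) = -0.171, z(FA) = -0.749
c = −½·(z(H) + z(FA)) = 0.460
c > 0 → conservative criterion (biased toward responding “no”).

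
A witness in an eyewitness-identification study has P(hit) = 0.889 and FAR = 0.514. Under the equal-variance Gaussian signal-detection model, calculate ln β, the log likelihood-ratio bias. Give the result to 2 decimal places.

z(H) = z(0.889) = 1.221
z(FA) = z(0.514) = 0.035
ln β = −½·[z(H)² − z(FA)²] = −0.5 × (1.491 − 0.001) = -0.745

ln β = -0.75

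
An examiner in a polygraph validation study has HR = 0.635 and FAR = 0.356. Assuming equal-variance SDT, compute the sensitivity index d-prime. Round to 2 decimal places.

d-prime = 0.71

Φ⁻¹(0.635) = 0.345, Φ⁻¹(0.356) = -0.369
d' = z(H) − z(FA) = 0.345 − (-0.369) = 0.714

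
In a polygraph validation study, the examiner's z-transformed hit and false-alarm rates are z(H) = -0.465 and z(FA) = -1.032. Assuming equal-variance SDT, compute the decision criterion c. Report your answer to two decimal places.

c = 0.75

c = −½·[z(H) + z(FA)] = −½·(-0.465 + (-1.032)) = 0.7485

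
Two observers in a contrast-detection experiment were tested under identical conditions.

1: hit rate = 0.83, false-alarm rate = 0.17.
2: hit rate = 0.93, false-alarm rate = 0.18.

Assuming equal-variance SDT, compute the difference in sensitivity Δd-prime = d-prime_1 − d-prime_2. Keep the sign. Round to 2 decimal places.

1: z(0.83) = 0.954, z(0.17) = -0.954, d' = 1.908
2: z(0.93) = 1.476, z(0.18) = -0.915, d' = 2.391
Δd' = d'_1 − d'_2 = 1.908 − 2.391 = -0.483
2 has the higher sensitivity.

Δd-prime = -0.48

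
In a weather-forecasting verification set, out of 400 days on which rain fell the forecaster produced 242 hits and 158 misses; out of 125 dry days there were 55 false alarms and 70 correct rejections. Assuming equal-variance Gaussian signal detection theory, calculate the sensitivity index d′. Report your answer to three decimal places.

H = 242/400 = 0.6050
FA = 55/125 = 0.4400
z(H) = z(0.6050) = 0.2663
z(FA) = z(0.4400) = -0.1510
d' = z(H) − z(FA) = 0.2663 − (-0.1510) = 0.4173

d′ = 0.417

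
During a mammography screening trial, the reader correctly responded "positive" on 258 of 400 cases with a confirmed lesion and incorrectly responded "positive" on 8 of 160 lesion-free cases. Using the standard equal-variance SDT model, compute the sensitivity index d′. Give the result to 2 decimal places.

d′ = 2.02

H = 258/400 = 0.6450
FA = 8/160 = 0.0500
Φ⁻¹(0.6450) = 0.372, Φ⁻¹(0.0500) = -1.645
d' = z(H) − z(FA) = 0.372 − (-1.645) = 2.017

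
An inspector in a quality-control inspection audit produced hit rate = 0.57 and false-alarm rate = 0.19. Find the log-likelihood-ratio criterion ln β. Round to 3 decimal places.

ln β = 0.370

z(H) = 0.1764
z(FA) = -0.8779
ln β = −½·[z(H)² − z(FA)²] = −0.5 × (0.0311 − 0.7707) = 0.3698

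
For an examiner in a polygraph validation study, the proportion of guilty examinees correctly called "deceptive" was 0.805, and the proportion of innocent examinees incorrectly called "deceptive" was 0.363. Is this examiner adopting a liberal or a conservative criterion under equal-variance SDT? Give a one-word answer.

z(H) = 0.860, z(FA) = -0.350
c = −½·(z(H) + z(FA)) = -0.255
c < 0 → liberal criterion (biased toward responding “yes”).

liberal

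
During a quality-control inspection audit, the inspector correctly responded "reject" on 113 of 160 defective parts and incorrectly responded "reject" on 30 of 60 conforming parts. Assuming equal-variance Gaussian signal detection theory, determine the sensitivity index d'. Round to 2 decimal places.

H = 113/160 = 0.7063
FA = 30/60 = 0.5000
z(H) = 0.543
z(FA) = 0.000
d' = z(H) − z(FA) = 0.543 − 0.000 = 0.543

d' = 0.54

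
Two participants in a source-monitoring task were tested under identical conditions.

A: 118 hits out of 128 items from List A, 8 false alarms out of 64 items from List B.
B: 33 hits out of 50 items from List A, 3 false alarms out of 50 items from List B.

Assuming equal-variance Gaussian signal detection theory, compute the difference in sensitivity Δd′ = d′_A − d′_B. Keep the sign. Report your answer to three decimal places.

Δd′ = 0.601

A: z(0.9219) = 1.4180, z(0.1250) = -1.1503, d' = 2.5683
B: z(0.6600) = 0.4125, z(0.0600) = -1.5548, d' = 1.9673
Δd' = d'_A − d'_B = 2.5683 − 1.9673 = 0.6010
A has the higher sensitivity.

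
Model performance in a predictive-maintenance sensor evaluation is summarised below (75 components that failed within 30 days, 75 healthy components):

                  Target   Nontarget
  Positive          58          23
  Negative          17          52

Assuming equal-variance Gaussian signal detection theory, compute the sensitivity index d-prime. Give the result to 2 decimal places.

d-prime = 1.26

H = 58/75 = 0.7733
FA = 23/75 = 0.3067
Φ⁻¹(H) = 0.750
Φ⁻¹(FA) = -0.505
d' = z(H) − z(FA) = 0.750 − (-0.505) = 1.255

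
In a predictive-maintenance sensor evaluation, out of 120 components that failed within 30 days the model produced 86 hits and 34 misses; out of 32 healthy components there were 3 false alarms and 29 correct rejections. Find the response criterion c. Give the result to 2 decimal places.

c = 0.37

H = 86/120 = 0.7167
FA = 3/32 = 0.0938
Φ⁻¹(0.7167) = 0.5731, Φ⁻¹(0.0938) = -1.3177
c = −½·[z(H) + z(FA)] = −0.5 × (0.5731 + (-1.3177)) = 0.3723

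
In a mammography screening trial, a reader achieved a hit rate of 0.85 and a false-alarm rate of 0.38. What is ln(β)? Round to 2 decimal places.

z(0.85) = 1.036, z(0.38) = -0.305
ln β = −½·[z(H)² − z(FA)²] = −0.5 × (1.073 − 0.093) = -0.490

ln β = -0.49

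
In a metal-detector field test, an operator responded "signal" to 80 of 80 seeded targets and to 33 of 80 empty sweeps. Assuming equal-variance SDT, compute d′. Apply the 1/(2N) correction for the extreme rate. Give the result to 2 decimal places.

The hit rate is 80/80 = 1, so apply the 1/(2N) correction: H → 1 − 1/(2·80) = 0.99375.
z(H) = z(0.99375) = 2.498
z(FA) = z(0.41250) = -0.221
d' = 2.498 − (-0.221) = 2.719

d′ = 2.72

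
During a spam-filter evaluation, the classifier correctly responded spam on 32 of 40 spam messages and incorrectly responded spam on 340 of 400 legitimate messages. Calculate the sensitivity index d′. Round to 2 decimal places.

H = 32/40 = 0.8000
FA = 340/400 = 0.8500
Φ⁻¹(H) = Φ⁻¹(0.8000) = 0.842
Φ⁻¹(FA) = Φ⁻¹(0.8500) = 1.036
d' = z(H) − z(FA) = 0.842 − 1.036 = -0.194

d′ = -0.19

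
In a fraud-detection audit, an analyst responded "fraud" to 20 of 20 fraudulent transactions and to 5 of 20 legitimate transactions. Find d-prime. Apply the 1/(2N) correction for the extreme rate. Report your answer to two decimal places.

The hit rate is 20/20 = 1, so apply the 1/(2N) correction: H → 1 − 1/(2·20) = 0.97500.
z(H) = z(0.97500) = 1.960
z(FA) = z(0.25000) = -0.674
d' = 1.960 − (-0.674) = 2.634

d-prime = 2.63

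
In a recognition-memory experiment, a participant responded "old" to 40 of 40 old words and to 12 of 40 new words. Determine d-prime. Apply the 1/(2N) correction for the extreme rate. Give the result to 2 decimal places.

The hit rate is 40/40 = 1, so apply the 1/(2N) correction: H → 1 − 1/(2·40) = 0.98750.
z(H) = z(0.98750) = 2.241
z(FA) = z(0.30000) = -0.524
d' = 2.241 − (-0.524) = 2.765

d-prime = 2.77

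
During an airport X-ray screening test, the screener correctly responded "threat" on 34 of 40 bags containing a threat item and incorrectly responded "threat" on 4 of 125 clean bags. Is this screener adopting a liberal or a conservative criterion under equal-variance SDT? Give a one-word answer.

conservative

z(H) = 1.036, z(FA) = -1.852
c = −½·(z(H) + z(FA)) = 0.408
c > 0 → conservative criterion (biased toward responding “no”).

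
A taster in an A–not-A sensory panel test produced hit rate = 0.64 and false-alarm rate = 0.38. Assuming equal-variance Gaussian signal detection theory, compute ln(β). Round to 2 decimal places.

ln β = -0.02

z(0.64) = 0.358, z(0.38) = -0.305
ln β = −½·[z(H)² − z(FA)²] = −0.5 × (0.128 − 0.093) = -0.0175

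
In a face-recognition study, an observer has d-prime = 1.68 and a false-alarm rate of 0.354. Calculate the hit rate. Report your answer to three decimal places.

z(false-alarm rate) = z(0.354) = -0.3745
z(H) = z(FA) + d' = -0.3745 + 1.68 = 1.3055
hit rate = Φ(1.3055) = 0.9041

hit rate = 0.904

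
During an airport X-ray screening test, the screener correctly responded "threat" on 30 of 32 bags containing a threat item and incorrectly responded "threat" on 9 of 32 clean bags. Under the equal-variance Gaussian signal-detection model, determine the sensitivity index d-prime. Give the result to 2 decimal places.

H = 30/32 = 0.9375
FA = 9/32 = 0.2812
Φ⁻¹(0.9375) = 1.534, Φ⁻¹(0.2812) = -0.579
d' = z(H) − z(FA) = 1.534 − (-0.579) = 2.113

d-prime = 2.11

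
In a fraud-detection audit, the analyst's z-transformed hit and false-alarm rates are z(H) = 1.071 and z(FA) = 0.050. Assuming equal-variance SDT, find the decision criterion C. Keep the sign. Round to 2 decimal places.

c = −½·[z(H) + z(FA)] = −½·(1.071 + 0.050) = -0.5605

C = -0.56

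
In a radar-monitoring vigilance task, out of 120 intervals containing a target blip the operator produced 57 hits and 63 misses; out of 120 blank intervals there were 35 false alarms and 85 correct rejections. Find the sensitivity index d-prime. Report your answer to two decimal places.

d-prime = 0.49

H = 57/120 = 0.4750
FA = 35/120 = 0.2917
z(H) = z(0.4750) = -0.063
z(FA) = z(0.2917) = -0.548
d' = z(H) − z(FA) = -0.063 − (-0.548) = 0.485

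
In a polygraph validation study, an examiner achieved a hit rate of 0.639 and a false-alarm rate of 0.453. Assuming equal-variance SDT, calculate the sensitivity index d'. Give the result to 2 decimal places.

d' = 0.47

Φ⁻¹(H) = 0.356
Φ⁻¹(FA) = -0.118
d' = z(H) − z(FA) = 0.356 − (-0.118) = 0.474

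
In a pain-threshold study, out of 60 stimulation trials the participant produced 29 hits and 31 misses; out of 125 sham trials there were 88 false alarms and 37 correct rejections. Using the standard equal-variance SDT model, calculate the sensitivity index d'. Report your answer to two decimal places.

H = 29/60 = 0.4833
FA = 88/125 = 0.7040
z(0.4833) = -0.042, z(0.7040) = 0.536
d' = z(H) − z(FA) = -0.042 − 0.536 = -0.578

d' = -0.58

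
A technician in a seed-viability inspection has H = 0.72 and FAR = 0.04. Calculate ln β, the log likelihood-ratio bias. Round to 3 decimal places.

ln β = 1.363

Φ⁻¹(0.72) = 0.5828, Φ⁻¹(0.04) = -1.7507
ln β = −½·[z(H)² − z(FA)²] = −0.5 × (0.3397 − 3.0650) = 1.36265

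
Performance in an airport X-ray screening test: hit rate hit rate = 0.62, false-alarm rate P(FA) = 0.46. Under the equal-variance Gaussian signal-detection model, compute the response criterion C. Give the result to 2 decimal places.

C = -0.10

Φ⁻¹(H) = 0.305
Φ⁻¹(FA) = -0.100
c = −½·[z(H) + z(FA)] = −0.5 × (0.305 + (-0.100)) = -0.1025
c < 0: the screener has a liberal response bias.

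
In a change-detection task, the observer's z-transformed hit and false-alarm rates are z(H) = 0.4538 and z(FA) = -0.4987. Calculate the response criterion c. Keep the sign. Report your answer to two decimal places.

c = −½·[z(H) + z(FA)] = −½·(0.4538 + (-0.4987)) = 0.02245
c > 0: the observer has a conservative response bias.

c = 0.02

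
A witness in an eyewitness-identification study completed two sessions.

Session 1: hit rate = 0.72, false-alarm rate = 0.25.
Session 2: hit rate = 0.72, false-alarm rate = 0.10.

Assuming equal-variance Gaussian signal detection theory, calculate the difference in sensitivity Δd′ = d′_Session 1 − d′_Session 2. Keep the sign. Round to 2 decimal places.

Δd′ = -0.61

Session 1: z(0.72) = 0.583, z(0.25) = -0.674, d' = 1.257
Session 2: z(0.72) = 0.583, z(0.10) = -1.282, d' = 1.865
Δd' = d'_Session 1 − d'_Session 2 = 1.257 − 1.865 = -0.608
Session 2 has the higher sensitivity.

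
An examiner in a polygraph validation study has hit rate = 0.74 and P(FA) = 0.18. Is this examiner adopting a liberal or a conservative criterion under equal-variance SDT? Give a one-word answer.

z(H) = 0.643, z(FA) = -0.915
c = −½·(z(H) + z(FA)) = 0.136
c > 0 → conservative criterion (biased toward responding “no”).

conservative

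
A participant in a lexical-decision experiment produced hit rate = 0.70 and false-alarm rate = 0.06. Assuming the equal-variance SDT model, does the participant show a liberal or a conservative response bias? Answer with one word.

conservative

z(H) = 0.524, z(FA) = -1.555
c = −½·(z(H) + z(FA)) = 0.5155
c > 0 → conservative criterion (biased toward responding “no”).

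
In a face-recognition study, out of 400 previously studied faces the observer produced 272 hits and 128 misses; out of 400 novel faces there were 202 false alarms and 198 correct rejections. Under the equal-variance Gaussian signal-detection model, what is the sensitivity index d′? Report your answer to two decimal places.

H = 272/400 = 0.6800
FA = 202/400 = 0.5050
z(H) = z(0.6800) = 0.4677
z(FA) = z(0.5050) = 0.0125
d' = z(H) − z(FA) = 0.4677 − 0.0125 = 0.4552

d′ = 0.46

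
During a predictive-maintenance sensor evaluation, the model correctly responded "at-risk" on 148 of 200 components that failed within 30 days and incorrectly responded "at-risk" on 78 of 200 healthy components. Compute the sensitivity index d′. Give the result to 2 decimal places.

d′ = 0.92

H = 148/200 = 0.7400
FA = 78/200 = 0.3900
z(H) = z(0.7400) = 0.643
z(FA) = z(0.3900) = -0.279
d' = z(H) − z(FA) = 0.643 − (-0.279) = 0.922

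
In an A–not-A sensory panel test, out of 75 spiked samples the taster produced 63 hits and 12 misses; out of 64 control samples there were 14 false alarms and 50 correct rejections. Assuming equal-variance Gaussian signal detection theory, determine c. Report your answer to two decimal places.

c = -0.11

H = 63/75 = 0.8400
FA = 14/64 = 0.2188
z(H) = z(0.8400) = 0.9945
z(FA) = z(0.2188) = -0.7763
c = −½·[z(H) + z(FA)] = −0.5 × (0.9945 + (-0.7763)) = -0.1091
c < 0: the taster has a liberal response bias.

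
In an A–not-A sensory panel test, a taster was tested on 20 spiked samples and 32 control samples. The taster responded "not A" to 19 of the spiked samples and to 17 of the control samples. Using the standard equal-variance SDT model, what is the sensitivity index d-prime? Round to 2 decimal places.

H = 19/20 = 0.9500
FA = 17/32 = 0.5312
z(0.9500) = 1.6449, z(0.5312) = 0.0783
d' = z(H) − z(FA) = 1.6449 − 0.0783 = 1.5666

d-prime = 1.57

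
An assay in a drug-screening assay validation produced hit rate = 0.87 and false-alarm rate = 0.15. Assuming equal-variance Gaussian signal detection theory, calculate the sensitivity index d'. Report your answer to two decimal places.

z(H) = 1.1264
z(FA) = -1.0364
d' = z(H) − z(FA) = 1.1264 − (-1.0364) = 2.1628

d' = 2.16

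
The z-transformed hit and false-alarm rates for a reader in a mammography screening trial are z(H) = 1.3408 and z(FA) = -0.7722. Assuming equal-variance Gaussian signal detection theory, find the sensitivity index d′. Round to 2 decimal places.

d' = z(H) − z(FA) = 1.3408 − (-0.7722) = 2.1130

d′ = 2.11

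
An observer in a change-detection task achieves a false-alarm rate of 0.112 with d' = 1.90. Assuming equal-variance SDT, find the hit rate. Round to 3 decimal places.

hit rate = 0.753

z(false-alarm rate) = z(0.112) = -1.2160
z(H) = z(FA) + d' = -1.2160 + 1.90 = 0.6840
hit rate = Φ(0.6840) = 0.7530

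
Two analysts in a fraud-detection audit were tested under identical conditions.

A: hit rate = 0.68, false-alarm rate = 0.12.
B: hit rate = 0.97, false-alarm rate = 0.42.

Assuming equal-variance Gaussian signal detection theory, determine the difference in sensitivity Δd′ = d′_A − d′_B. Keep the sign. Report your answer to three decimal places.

A: z(0.68) = 0.4677, z(0.12) = -1.1750, d' = 1.6427
B: z(0.97) = 1.8808, z(0.42) = -0.2019, d' = 2.0827
Δd' = d'_A − d'_B = 1.6427 − 2.0827 = -0.4400
B has the higher sensitivity.

Δd′ = -0.440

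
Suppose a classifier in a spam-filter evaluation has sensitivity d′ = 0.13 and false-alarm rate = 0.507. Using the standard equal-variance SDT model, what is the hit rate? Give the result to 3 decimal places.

hit rate = 0.559

z(false-alarm rate) = z(0.507) = 0.0175
z(H) = z(FA) + d' = 0.0175 + 0.13 = 0.1475
hit rate = Φ(0.1475) = 0.5586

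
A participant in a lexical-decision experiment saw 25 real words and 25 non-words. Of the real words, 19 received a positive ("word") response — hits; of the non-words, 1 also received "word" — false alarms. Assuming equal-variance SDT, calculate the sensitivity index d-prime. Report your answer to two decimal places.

H = 19/25 = 0.7600
FA = 1/25 = 0.0400
Φ⁻¹(H) = Φ⁻¹(0.7600) = 0.7063
Φ⁻¹(FA) = Φ⁻¹(0.0400) = -1.7507
d' = z(H) − z(FA) = 0.7063 − (-1.7507) = 2.4570

d-prime = 2.46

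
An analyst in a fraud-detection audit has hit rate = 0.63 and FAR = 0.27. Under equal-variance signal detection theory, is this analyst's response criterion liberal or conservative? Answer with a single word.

z(H) = 0.332, z(FA) = -0.613
c = −½·(z(H) + z(FA)) = 0.1405
c > 0 → conservative criterion (biased toward responding “no”).

conservative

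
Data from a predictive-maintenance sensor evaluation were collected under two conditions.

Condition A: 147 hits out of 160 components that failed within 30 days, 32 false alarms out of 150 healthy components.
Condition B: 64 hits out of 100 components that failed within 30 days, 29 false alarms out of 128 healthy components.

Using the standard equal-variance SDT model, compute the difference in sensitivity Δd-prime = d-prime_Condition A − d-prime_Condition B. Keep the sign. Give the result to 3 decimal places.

Δd-prime = 1.083

Condition A: z(0.9187) = 1.3964, z(0.2133) = -0.7950, d' = 2.1914
Condition B: z(0.6400) = 0.3585, z(0.2266) = -0.7501, d' = 1.1086
Δd' = d'_Condition A − d'_Condition B = 2.1914 − 1.1086 = 1.0828
Condition A has the higher sensitivity.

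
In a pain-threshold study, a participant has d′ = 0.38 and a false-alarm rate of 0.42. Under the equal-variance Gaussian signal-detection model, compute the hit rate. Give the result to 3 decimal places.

hit rate = 0.571

z(false-alarm rate) = z(0.42) = -0.2019
z(H) = z(FA) + d' = -0.2019 + 0.38 = 0.1781
hit rate = Φ(0.1781) = 0.5707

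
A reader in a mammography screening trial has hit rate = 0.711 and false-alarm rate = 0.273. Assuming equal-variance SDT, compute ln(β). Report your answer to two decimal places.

z(H) = 0.556
z(FA) = -0.604
ln β = −½·[z(H)² − z(FA)²] = −0.5 × (0.309 − 0.365) = 0.028

ln β = 0.03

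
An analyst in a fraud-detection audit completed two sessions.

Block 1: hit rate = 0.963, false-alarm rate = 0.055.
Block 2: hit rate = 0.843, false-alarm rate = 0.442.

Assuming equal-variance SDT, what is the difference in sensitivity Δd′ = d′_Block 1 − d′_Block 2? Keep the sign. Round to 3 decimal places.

Block 1: z(0.963) = 1.7866, z(0.055) = -1.5982, d' = 3.3848
Block 2: z(0.843) = 1.0069, z(0.442) = -0.1459, d' = 1.1528
Δd' = d'_Block 1 − d'_Block 2 = 3.3848 − 1.1528 = 2.2320
Block 1 has the higher sensitivity.

Δd′ = 2.232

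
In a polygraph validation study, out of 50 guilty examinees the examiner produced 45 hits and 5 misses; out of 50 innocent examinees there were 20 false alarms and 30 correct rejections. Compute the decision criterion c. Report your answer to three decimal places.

c = -0.514

H = 45/50 = 0.9000
FA = 20/50 = 0.4000
z(0.9000) = 1.2816, z(0.4000) = -0.2533
c = −½·[z(H) + z(FA)] = −0.5 × (1.2816 + (-0.2533)) = -0.51415
c < 0: the examiner has a liberal response bias.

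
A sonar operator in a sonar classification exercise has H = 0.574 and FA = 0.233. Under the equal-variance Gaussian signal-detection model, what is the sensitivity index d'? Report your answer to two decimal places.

d' = 0.92

z(0.574) = 0.187, z(0.233) = -0.729
d' = z(H) − z(FA) = 0.187 − (-0.729) = 0.916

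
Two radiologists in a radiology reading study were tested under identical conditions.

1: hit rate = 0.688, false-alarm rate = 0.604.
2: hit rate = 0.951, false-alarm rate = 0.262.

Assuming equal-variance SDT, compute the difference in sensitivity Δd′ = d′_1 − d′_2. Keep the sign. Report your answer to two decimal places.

Δd′ = -2.07

1: z(0.688) = 0.490, z(0.604) = 0.264, d' = 0.226
2: z(0.951) = 1.655, z(0.262) = -0.637, d' = 2.292
Δd' = d'_1 − d'_2 = 0.226 − 2.292 = -2.066
2 has the higher sensitivity.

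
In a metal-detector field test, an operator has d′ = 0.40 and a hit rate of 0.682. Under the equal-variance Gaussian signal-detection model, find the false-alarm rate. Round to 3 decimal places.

z(hit rate) = z(0.682) = 0.4733
z(FA) = z(H) − d' = 0.4733 − 0.40 = 0.0733
false-alarm rate = Φ(0.0733) = 0.5292

false-alarm rate = 0.529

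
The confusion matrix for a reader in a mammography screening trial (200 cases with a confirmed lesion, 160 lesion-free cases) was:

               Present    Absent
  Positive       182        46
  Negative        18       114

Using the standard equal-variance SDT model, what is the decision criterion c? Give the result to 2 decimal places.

c = -0.39

H = 182/200 = 0.9100
FA = 46/160 = 0.2875
z(H) = z(0.9100) = 1.341
z(FA) = z(0.2875) = -0.561
c = −½·[z(H) + z(FA)] = −0.5 × (1.341 + (-0.561)) = -0.390
c < 0: the reader has a liberal response bias.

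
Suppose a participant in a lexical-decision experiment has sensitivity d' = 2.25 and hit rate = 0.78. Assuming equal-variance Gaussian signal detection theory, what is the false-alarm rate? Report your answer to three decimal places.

false-alarm rate = 0.070

z(hit rate) = z(0.78) = 0.7722
z(FA) = z(H) − d' = 0.7722 − 2.25 = -1.4778
false-alarm rate = Φ(-1.4778) = 0.0697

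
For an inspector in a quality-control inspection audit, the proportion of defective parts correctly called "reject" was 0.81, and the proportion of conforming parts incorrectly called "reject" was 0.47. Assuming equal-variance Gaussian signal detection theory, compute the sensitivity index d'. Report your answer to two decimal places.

Φ⁻¹(H) = 0.8779
Φ⁻¹(FA) = -0.0753
d' = z(H) − z(FA) = 0.8779 − (-0.0753) = 0.9532

d' = 0.95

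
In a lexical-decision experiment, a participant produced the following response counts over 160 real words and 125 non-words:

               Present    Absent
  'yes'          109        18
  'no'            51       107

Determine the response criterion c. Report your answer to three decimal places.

c = 0.296

H = 109/160 = 0.6813
FA = 18/125 = 0.1440
z(H) = z(0.6813) = 0.4713
z(FA) = z(0.1440) = -1.0625
c = −½·[z(H) + z(FA)] = −0.5 × (0.4713 + (-1.0625)) = 0.2956
c > 0: the participant has a conservative response bias.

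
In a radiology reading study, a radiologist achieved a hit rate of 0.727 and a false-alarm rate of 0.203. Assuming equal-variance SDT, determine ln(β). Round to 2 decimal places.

z(0.727) = 0.604, z(0.203) = -0.831
ln β = −½·[z(H)² − z(FA)²] = −0.5 × (0.365 − 0.691) = 0.163

ln β = 0.16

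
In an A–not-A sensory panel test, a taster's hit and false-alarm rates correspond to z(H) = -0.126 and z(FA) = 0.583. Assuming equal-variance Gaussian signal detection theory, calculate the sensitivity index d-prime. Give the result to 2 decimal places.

d' = z(H) − z(FA) = -0.126 − 0.583 = -0.709

d-prime = -0.71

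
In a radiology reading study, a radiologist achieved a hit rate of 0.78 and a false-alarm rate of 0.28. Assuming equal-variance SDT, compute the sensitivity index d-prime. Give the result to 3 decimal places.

d-prime = 1.355

Φ⁻¹(0.78) = 0.7722, Φ⁻¹(0.28) = -0.5828
d' = z(H) − z(FA) = 0.7722 − (-0.5828) = 1.3550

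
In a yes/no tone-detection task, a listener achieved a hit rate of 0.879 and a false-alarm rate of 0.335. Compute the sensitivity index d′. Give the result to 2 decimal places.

z(0.879) = 1.170, z(0.335) = -0.426
d' = z(H) − z(FA) = 1.170 − (-0.426) = 1.596

d′ = 1.60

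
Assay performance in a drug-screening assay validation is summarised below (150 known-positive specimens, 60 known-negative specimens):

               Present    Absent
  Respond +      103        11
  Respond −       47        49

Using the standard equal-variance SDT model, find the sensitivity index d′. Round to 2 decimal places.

H = 103/150 = 0.6867
FA = 11/60 = 0.1833
z(0.6867) = 0.4865, z(0.1833) = -0.9029
d' = z(H) − z(FA) = 0.4865 − (-0.9029) = 1.3894

d′ = 1.39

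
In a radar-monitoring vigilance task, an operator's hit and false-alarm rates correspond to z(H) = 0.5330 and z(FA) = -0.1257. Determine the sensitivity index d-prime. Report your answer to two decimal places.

d-prime = 0.66

d' = z(H) − z(FA) = 0.5330 − (-0.1257) = 0.6587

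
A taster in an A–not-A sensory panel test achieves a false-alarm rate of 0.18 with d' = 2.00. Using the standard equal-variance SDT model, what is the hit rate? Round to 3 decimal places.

z(false-alarm rate) = z(0.18) = -0.9154
z(H) = z(FA) + d' = -0.9154 + 2.00 = 1.0846
hit rate = Φ(1.0846) = 0.8610

hit rate = 0.861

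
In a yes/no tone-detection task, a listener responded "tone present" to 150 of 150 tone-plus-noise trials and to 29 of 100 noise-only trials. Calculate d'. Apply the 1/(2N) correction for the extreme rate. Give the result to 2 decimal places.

The hit rate is 150/150 = 1, so apply the 1/(2N) correction: H → 1 − 1/(2·150) = 0.99667.
z(H) = z(0.99667) = 2.713
z(FA) = z(0.29000) = -0.553
d' = 2.713 − (-0.553) = 3.266

d' = 3.27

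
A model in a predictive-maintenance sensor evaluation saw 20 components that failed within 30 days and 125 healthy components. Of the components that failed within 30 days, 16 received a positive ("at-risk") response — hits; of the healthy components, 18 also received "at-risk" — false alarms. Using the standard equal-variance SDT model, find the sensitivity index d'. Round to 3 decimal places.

H = 16/20 = 0.8000
FA = 18/125 = 0.1440
z(H) = z(0.8000) = 0.8416
z(FA) = z(0.1440) = -1.0625
d' = z(H) − z(FA) = 0.8416 − (-1.0625) = 1.9041

d' = 1.904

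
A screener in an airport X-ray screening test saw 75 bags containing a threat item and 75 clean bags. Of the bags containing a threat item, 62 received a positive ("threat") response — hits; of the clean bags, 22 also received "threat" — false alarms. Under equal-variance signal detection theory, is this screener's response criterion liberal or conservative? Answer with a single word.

liberal

z(H) = 0.941, z(FA) = -0.544
c = −½·(z(H) + z(FA)) = -0.1985
c < 0 → liberal criterion (biased toward responding “yes”).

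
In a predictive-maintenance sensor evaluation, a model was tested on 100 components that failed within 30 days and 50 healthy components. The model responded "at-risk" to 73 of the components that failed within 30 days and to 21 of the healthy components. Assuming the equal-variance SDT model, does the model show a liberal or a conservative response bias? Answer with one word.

liberal

z(H) = 0.613, z(FA) = -0.202
c = −½·(z(H) + z(FA)) = -0.2055
c < 0 → liberal criterion (biased toward responding “yes”).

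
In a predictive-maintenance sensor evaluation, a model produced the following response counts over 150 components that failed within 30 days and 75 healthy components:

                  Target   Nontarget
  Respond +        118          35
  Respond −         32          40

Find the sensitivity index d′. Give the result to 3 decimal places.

d′ = 0.879

H = 118/150 = 0.7867
FA = 35/75 = 0.4667
Φ⁻¹(H) = Φ⁻¹(0.7867) = 0.7950
Φ⁻¹(FA) = Φ⁻¹(0.4667) = -0.0836
d' = z(H) − z(FA) = 0.7950 − (-0.0836) = 0.8786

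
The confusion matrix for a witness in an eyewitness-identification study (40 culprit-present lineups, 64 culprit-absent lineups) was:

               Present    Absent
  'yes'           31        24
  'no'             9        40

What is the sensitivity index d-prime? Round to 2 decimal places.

H = 31/40 = 0.7750
FA = 24/64 = 0.3750
z(H) = z(0.7750) = 0.7554
z(FA) = z(0.3750) = -0.3186
d' = z(H) − z(FA) = 0.7554 − (-0.3186) = 1.0740

d-prime = 1.07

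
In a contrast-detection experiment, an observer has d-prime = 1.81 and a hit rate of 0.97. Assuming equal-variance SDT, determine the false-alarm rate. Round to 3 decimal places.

z(hit rate) = z(0.97) = 1.8808
z(FA) = z(H) − d' = 1.8808 − 1.81 = 0.0708
false-alarm rate = Φ(0.0708) = 0.5282

false-alarm rate = 0.528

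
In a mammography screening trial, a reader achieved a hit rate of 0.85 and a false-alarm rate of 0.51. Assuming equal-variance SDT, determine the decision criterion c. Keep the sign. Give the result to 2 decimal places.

z(0.85) = 1.0364, z(0.51) = 0.0251
c = −½·[z(H) + z(FA)] = −0.5 × (1.0364 + 0.0251) = -0.53075

c = -0.53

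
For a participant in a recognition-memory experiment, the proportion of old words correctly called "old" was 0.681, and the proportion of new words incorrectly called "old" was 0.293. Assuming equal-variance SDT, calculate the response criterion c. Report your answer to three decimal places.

z(H) = 0.4705
z(FA) = -0.5446
c = −½·[z(H) + z(FA)] = −0.5 × (0.4705 + (-0.5446)) = 0.03705
c > 0: the participant has a conservative response bias.

c = 0.037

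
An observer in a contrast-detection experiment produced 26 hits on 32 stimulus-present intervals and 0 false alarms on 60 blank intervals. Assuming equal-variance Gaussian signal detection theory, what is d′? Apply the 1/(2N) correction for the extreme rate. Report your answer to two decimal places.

The false-alarm rate is 0/60 = 0, so apply the 1/(2N) correction: FA → 1/(2·60) = 0.00833.
z(H) = z(0.81250) = 0.887
z(FA) = z(0.00833) = -2.394
d' = 0.887 − (-2.394) = 3.281

d′ = 3.28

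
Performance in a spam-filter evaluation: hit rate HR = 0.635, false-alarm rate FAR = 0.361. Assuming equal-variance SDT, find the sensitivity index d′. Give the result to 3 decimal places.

z(H) = 0.3451
z(FA) = -0.3558
d' = z(H) − z(FA) = 0.3451 − (-0.3558) = 0.7009

d′ = 0.701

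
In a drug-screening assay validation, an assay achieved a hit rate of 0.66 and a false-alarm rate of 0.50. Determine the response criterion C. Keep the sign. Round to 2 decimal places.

C = -0.21

z(H) = 0.4125
z(FA) = 0.0000
c = −½·[z(H) + z(FA)] = −0.5 × (0.4125 + 0.0000) = -0.20625
c < 0: the assay has a liberal response bias.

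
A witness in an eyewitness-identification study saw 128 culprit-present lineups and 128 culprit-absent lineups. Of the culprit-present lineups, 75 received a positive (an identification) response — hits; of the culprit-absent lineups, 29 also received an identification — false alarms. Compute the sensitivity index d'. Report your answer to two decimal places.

H = 75/128 = 0.5859
FA = 29/128 = 0.2266
z(H) = 0.2170
z(FA) = -0.7501
d' = z(H) − z(FA) = 0.2170 − (-0.7501) = 0.9671

d' = 0.97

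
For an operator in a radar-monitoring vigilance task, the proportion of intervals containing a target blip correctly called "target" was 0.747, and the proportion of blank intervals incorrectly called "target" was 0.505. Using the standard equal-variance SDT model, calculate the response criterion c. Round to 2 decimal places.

z(H) = z(0.747) = 0.665
z(FA) = z(0.505) = 0.013
c = −½·[z(H) + z(FA)] = −0.5 × (0.665 + 0.013) = -0.339

c = -0.34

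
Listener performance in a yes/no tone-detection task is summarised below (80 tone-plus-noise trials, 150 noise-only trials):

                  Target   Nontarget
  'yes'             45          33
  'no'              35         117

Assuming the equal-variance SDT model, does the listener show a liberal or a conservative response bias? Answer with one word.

z(H) = 0.157, z(FA) = -0.772
c = −½·(z(H) + z(FA)) = 0.3075
c > 0 → conservative criterion (biased toward responding “no”).

conservative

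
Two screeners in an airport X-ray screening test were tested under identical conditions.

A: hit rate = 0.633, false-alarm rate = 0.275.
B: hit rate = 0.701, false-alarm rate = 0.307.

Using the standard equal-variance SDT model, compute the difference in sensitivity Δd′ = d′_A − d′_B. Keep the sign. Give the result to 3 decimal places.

Δd′ = -0.094

A: z(0.633) = 0.3398, z(0.275) = -0.5978, d' = 0.9376
B: z(0.701) = 0.5273, z(0.307) = -0.5044, d' = 1.0317
Δd' = d'_A − d'_B = 0.9376 − 1.0317 = -0.0941
B has the higher sensitivity.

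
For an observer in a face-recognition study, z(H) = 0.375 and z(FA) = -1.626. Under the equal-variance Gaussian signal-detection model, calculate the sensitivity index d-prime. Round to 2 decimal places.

d' = z(H) − z(FA) = 0.375 − (-1.626) = 2.001

d-prime = 2.00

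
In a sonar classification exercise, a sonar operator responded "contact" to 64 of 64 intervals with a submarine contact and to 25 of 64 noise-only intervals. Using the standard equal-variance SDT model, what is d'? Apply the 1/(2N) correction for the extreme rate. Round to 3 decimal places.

The hit rate is 64/64 = 1, so apply the 1/(2N) correction: H → 1 − 1/(2·64) = 0.99219.
z(H) = z(0.99219) = 2.4177
z(FA) = z(0.39062) = -0.2777
d' = 2.4177 − (-0.2777) = 2.6954

d' = 2.695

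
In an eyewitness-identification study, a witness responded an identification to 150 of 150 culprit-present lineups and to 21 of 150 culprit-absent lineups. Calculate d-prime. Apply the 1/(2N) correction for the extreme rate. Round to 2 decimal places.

d-prime = 3.79

The hit rate is 150/150 = 1, so apply the 1/(2N) correction: H → 1 − 1/(2·150) = 0.99667.
z(H) = z(0.99667) = 2.713
z(FA) = z(0.14000) = -1.080
d' = 2.713 − (-1.080) = 3.793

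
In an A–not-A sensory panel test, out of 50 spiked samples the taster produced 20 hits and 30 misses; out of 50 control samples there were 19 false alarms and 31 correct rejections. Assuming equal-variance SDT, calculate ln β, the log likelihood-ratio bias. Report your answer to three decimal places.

H = 20/50 = 0.4000
FA = 19/50 = 0.3800
Φ⁻¹(H) = Φ⁻¹(0.4000) = -0.2533
Φ⁻¹(FA) = Φ⁻¹(0.3800) = -0.3055
ln β = −½·[z(H)² − z(FA)²] = −0.5 × (0.0642 − 0.0933) = 0.01455

ln β = 0.015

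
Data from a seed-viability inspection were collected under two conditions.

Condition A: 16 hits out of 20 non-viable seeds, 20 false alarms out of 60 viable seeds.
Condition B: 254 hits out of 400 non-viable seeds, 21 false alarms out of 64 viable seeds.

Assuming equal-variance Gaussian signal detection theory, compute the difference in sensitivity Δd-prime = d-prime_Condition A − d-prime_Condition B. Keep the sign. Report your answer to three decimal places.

Condition A: z(0.8000) = 0.8416, z(0.3333) = -0.4308, d' = 1.2724
Condition B: z(0.6350) = 0.3451, z(0.3281) = -0.4452, d' = 0.7903
Δd' = d'_Condition A − d'_Condition B = 1.2724 − 0.7903 = 0.4821
Condition A has the higher sensitivity.

Δd-prime = 0.482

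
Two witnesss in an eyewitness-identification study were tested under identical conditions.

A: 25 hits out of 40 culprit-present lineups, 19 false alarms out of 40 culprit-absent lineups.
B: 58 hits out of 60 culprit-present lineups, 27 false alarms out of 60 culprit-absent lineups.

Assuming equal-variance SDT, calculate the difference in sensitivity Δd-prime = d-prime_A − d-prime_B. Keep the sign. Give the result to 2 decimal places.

A: z(0.6250) = 0.319, z(0.4750) = -0.063, d' = 0.382
B: z(0.9667) = 1.834, z(0.4500) = -0.126, d' = 1.960
Δd' = d'_A − d'_B = 0.382 − 1.960 = -1.578
B has the higher sensitivity.

Δd-prime = -1.58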